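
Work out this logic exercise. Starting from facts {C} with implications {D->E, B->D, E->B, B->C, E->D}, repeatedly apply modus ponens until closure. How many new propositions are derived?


Initial facts: {C}
Apply modus ponens to closure:
  (no implication fires)
Final known: {C}
New propositions: {(none)}
Count = 0

0


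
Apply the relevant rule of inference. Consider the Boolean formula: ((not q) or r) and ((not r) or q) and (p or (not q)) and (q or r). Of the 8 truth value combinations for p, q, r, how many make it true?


Evaluate all 8 assignments for p, q, r:
p=0, q=0, r=0: 0
p=0, q=0, r=1: 0
p=0, q=1, r=0: 0
p=0, q=1, r=1: 0
p=1, q=0, r=0: 0
p=1, q=0, r=1: 0
p=1, q=1, r=0: 0
p=1, q=1, r=1: 1
Satisfying count = 1

1


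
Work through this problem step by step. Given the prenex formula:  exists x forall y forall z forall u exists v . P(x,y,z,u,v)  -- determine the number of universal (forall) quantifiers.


Quantifier prefix: exists x forall y forall z forall u exists v
Mark each quantifier type:
  E U U U E
Universal count = 3, Existential count = 2
Asked for universal (forall) quantifiers: 3

3


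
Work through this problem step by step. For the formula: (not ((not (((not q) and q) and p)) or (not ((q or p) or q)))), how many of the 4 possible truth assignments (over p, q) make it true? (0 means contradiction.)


Check all 4 assignments:
p=0, q=0: 0
p=0, q=1: 0
p=1, q=0: 0
p=1, q=1: 0
Count of True = 0

0


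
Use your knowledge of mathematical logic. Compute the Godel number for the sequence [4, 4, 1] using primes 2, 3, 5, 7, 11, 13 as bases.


Encode each element as an exponent of the corresponding prime:
  2^4 = 16
  3^4 = 81
  5^1 = 5
Product = 16 * 81 * 5 = 6480

6480


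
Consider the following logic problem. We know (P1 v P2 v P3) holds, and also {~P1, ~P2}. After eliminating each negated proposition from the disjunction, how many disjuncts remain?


Original disjuncts (3): P1, P2, P3
Negated (eliminate): ~P1, ~P2
Remaining disjuncts: P3
Count = 3 - 2 = 1

1


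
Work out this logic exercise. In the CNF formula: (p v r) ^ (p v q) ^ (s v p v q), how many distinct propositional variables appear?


Identify each variable that appears in the formula.
Variables found: p, q, r, s
Count = 4

4


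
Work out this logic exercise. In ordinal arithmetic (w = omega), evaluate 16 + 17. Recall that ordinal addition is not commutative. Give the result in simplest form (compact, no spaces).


Compute 16 + 17.
Ordinal + is associative but NOT commutative; for finite n>0, n + w = w but w + n stays w+n.
Both operands finite; ordinal + agrees with natural +: 16 + 17 = 33.
Result = 33

33


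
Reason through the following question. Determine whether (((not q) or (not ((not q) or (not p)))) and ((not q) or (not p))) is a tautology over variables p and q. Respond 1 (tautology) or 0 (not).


Check all 4 assignments:
p=0, q=0: 1
p=0, q=1: 0
p=1, q=0: 1
p=1, q=1: 0
Satisfying count = 2/4.
Tautology iff count = 4: no.

0


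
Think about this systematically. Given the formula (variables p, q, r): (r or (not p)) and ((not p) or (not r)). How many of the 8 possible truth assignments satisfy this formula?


Evaluate all 8 assignments for p, q, r:
p=0, q=0, r=0: 1
p=0, q=0, r=1: 1
p=0, q=1, r=0: 1
p=0, q=1, r=1: 1
p=1, q=0, r=0: 0
p=1, q=0, r=1: 0
p=1, q=1, r=0: 0
p=1, q=1, r=1: 0
Satisfying count = 4

4


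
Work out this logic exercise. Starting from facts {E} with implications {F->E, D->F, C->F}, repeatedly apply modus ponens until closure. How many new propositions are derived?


Initial facts: {E}
Apply modus ponens to closure:
  (no implication fires)
Final known: {E}
New propositions: {(none)}
Count = 0

0


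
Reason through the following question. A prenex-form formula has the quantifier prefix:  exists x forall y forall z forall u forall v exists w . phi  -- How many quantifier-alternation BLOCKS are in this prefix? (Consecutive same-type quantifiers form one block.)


Quantifier-type sequence: E A A A A E  (A=forall, E=exists)
Group into maximal same-type runs:
  Ex1 | Ax4 | Ex1
Number of blocks = 3

3


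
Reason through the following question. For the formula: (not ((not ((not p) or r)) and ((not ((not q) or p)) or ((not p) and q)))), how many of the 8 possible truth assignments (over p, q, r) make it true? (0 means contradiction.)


Check all 8 assignments:
p=0, q=0, r=0: 1
p=0, q=0, r=1: 1
p=0, q=1, r=0: 1
p=0, q=1, r=1: 1
p=1, q=0, r=0: 1
p=1, q=0, r=1: 1
p=1, q=1, r=0: 1
p=1, q=1, r=1: 1
Count of True = 8

8


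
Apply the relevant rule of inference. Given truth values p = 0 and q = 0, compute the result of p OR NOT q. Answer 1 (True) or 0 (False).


p = 0, q = 0
Operation: p OR NOT q
Evaluate: 0 OR NOT 0 = 1

1


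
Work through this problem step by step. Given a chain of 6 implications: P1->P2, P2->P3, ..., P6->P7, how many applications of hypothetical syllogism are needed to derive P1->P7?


With 6 implications in a chain connecting 7 propositions:
P1->P2, P2->P3, ..., P6->P7
Steps needed = (number of implications) - 1 = 6 - 1 = 5

5


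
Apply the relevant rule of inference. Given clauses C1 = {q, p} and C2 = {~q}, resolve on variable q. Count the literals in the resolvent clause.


Remove q from C1 and ~q from C2.
C1 remainder: {p}
C2 remainder: {}
Union (resolvent): {p}
Resolvent has 1 literal(s).

1


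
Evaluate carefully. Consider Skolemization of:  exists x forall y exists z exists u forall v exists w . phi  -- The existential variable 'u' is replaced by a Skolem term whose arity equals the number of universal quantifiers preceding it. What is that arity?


Quantifier prefix: exists x forall y exists z exists u forall v exists w
'u' is existentially quantified at position 4.
Universal variables preceding it: y
Skolem function arity = 1

1


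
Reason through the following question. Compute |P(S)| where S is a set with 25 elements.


The power set of a set with n elements has 2^n elements.
|P(S)| = 2^25 = 33554432

33554432


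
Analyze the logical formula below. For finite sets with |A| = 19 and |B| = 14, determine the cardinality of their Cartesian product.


The Cartesian product A x B contains all ordered pairs (a, b).
|A x B| = |A| * |B| = 19 * 14 = 266

266


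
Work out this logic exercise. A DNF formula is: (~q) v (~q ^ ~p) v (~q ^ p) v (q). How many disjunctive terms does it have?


A DNF formula is a disjunction of terms (conjunctions).
Terms are separated by v.
Counting the disjuncts: 4 terms.

4


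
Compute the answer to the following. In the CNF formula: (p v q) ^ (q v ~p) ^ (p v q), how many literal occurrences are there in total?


Counting literals in each clause:
Clause 1: 2 literal(s)
Clause 2: 2 literal(s)
Clause 3: 2 literal(s)
Total = 6

6


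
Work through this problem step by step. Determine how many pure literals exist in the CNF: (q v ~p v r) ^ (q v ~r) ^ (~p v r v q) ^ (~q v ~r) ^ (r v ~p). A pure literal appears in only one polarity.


Check each variable for pure literal status:
p: pure negative
q: mixed (not pure)
r: mixed (not pure)
Pure literal count = 1

1


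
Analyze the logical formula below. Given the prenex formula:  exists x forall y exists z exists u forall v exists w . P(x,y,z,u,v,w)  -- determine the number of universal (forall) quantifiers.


Quantifier prefix: exists x forall y exists z exists u forall v exists w
Mark each quantifier type:
  E U E E U E
Universal count = 2, Existential count = 4
Asked for universal (forall) quantifiers: 2

2


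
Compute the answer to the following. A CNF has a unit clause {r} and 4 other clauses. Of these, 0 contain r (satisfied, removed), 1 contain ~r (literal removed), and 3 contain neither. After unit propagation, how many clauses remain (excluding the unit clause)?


Satisfied (removed): 0
Shortened (remain): 1
Unchanged (remain): 3
Remaining = 1 + 3 = 4

4


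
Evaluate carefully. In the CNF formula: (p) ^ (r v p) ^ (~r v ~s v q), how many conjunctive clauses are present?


A CNF formula is a conjunction of clauses.
Clauses are separated by ^.
Counting the conjuncts: 3 clauses.

3


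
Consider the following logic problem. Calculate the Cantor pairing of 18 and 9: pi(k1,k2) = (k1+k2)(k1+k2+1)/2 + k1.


k1 + k2 = 27
(k1+k2)(k1+k2+1)/2 = 27 * 28 / 2 = 378
pi = 378 + 18 = 396

396


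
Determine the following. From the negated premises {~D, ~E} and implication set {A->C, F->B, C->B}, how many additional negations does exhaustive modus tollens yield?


Initial negated facts: {~D, ~E}
Apply modus tollens to closure:
  (no implication fires)
Final negated: {~D, ~E}
New negations: {(none)}
Count = 0

0


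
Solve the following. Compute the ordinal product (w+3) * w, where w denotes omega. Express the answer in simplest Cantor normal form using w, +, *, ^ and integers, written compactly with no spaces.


Compute (w+3) * w.
Ordinal * is associative and left-distributive over +, but NOT commutative; for finite n>1, n*w = w but w*n stays w*n.
(w+3) * w = sup{(w+3)*k : k<w} = sup{w*k+3} = w^2 (the +3 tail is absorbed in the limit).
Result = w^2

w^2


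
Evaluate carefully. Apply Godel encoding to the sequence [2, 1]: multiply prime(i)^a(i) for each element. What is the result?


Encode each element as an exponent of the corresponding prime:
  2^2 = 4
  3^1 = 3
Product = 4 * 3 = 12

12


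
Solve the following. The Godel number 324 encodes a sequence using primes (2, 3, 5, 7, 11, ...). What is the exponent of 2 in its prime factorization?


Factorize 324 by dividing by 2 repeatedly.
Division steps: 2 divides 324 exactly 2 time(s).
Exponent of 2 = 2

2


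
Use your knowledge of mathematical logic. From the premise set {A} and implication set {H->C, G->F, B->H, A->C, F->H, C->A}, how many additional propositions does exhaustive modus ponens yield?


Initial facts: {A}
Apply modus ponens to closure:
  A and A->C  =>  C
Final known: {A, C}
New propositions: {C}
Count = 1

1


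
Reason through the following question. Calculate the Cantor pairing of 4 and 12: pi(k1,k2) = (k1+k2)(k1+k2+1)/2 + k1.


k1 + k2 = 16
(k1+k2)(k1+k2+1)/2 = 16 * 17 / 2 = 136
pi = 136 + 4 = 140

140


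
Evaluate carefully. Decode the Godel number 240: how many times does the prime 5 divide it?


Factorize 240 by dividing by 5 repeatedly.
Division steps: 5 divides 240 exactly 1 time(s).
Exponent of 5 = 1

1


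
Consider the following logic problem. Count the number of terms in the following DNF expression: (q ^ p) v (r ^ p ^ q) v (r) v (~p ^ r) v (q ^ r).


A DNF formula is a disjunction of terms (conjunctions).
Terms are separated by v.
Counting the disjuncts: 5 terms.

5


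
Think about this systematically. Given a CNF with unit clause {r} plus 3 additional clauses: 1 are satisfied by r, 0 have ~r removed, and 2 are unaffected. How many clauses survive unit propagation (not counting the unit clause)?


Satisfied (removed): 1
Shortened (remain): 0
Unchanged (remain): 2
Remaining = 0 + 2 = 2

2


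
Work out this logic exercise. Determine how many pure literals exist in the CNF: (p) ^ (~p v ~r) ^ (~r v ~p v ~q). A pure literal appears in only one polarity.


Check each variable for pure literal status:
p: mixed (not pure)
q: pure negative
r: pure negative
Pure literal count = 2

2


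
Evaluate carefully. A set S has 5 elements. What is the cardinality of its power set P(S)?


The power set of a set with n elements has 2^n elements.
|P(S)| = 2^5 = 32

32


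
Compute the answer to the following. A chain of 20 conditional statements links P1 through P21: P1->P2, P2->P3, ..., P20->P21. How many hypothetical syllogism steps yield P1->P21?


With 20 implications in a chain connecting 21 propositions:
P1->P2, P2->P3, ..., P20->P21
Steps needed = (number of implications) - 1 = 20 - 1 = 19

19


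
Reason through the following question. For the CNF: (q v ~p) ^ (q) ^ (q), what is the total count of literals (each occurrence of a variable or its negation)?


Counting literals in each clause:
Clause 1: 2 literal(s)
Clause 2: 1 literal(s)
Clause 3: 1 literal(s)
Total = 4

4


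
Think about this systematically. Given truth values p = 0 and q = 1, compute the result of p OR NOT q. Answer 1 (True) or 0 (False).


p = 0, q = 1
Operation: p OR NOT q
Evaluate: 0 OR NOT 1 = 0

0


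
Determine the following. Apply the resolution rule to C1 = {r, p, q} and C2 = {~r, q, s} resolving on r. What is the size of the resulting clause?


Remove r from C1 and ~r from C2.
C1 remainder: {p, q}
C2 remainder: {q, s}
Union (resolvent): {p, q, s}
Resolvent has 3 literal(s).

3


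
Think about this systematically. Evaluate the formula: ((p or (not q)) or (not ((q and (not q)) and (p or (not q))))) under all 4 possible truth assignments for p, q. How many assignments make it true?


Check all 4 assignments:
p=0, q=0: 1
p=0, q=1: 1
p=1, q=0: 1
p=1, q=1: 1
Count of True = 4

4


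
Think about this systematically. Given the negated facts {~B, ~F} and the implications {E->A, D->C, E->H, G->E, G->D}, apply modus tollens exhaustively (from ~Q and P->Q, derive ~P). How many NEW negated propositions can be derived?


Initial negated facts: {~B, ~F}
Apply modus tollens to closure:
  (no implication fires)
Final negated: {~B, ~F}
New negations: {(none)}
Count = 0

0


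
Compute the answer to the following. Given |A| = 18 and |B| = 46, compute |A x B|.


The Cartesian product A x B contains all ordered pairs (a, b).
|A x B| = |A| * |B| = 18 * 46 = 828

828


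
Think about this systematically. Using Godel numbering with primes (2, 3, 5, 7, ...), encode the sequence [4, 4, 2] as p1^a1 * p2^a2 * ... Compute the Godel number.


Encode each element as an exponent of the corresponding prime:
  2^4 = 16
  3^4 = 81
  5^2 = 25
Product = 16 * 81 * 25 = 32400

32400


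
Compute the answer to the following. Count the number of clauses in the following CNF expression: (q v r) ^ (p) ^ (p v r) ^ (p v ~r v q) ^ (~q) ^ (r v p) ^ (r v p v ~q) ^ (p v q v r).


A CNF formula is a conjunction of clauses.
Clauses are separated by ^.
Counting the conjuncts: 8 clauses.

8


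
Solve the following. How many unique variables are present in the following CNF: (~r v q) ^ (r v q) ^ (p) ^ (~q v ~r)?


Identify each variable that appears in the formula.
Variables found: p, q, r
Count = 3

3


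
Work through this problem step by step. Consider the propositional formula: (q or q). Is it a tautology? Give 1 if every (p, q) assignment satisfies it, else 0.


Check all 4 assignments:
p=0, q=0: 0
p=0, q=1: 1
p=1, q=0: 0
p=1, q=1: 1
Satisfying count = 2/4.
Tautology iff count = 4: no.

0


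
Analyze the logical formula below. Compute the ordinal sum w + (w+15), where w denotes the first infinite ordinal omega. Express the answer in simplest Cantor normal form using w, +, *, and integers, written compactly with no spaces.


Compute w + (w+15).
Ordinal + is associative but NOT commutative; for finite n>0, n + w = w but w + n stays w+n.
w + (w+15) = (w+w) + 15 = w*2+15.
Result = w*2+15

w*2+15


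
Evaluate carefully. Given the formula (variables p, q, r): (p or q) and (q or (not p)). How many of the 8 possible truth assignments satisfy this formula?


Evaluate all 8 assignments for p, q, r:
p=0, q=0, r=0: 0
p=0, q=0, r=1: 0
p=0, q=1, r=0: 1
p=0, q=1, r=1: 1
p=1, q=0, r=0: 0
p=1, q=0, r=1: 0
p=1, q=1, r=0: 1
p=1, q=1, r=1: 1
Satisfying count = 4

4


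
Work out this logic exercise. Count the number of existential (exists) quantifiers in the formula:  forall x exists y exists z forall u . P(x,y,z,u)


Quantifier prefix: forall x exists y exists z forall u
Mark each quantifier type:
  U E E U
Universal count = 2, Existential count = 2
Asked for existential (exists) quantifiers: 2

2


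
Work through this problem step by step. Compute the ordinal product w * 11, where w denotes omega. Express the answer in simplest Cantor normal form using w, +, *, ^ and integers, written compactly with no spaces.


Compute w * 11.
Ordinal * is associative and left-distributive over +, but NOT commutative; for finite n>1, n*w = w but w*n stays w*n.
w * 11 means 11 copies of w concatenated: w*11.
Result = w*11

w*11


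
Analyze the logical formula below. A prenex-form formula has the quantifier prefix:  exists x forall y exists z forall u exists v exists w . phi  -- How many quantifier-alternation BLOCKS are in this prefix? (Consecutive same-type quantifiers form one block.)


Quantifier-type sequence: E A E A E E  (A=forall, E=exists)
Group into maximal same-type runs:
  Ex1 | Ax1 | Ex1 | Ax1 | Ex2
Number of blocks = 5

5


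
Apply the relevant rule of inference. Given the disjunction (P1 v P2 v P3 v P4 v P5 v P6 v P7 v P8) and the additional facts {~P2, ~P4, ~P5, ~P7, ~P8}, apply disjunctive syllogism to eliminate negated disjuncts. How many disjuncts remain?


Original disjuncts (8): P1, P2, P3, P4, P5, P6, P7, P8
Negated (eliminate): ~P2, ~P4, ~P5, ~P7, ~P8
Remaining disjuncts: P1, P3, P6
Count = 8 - 5 = 3

3


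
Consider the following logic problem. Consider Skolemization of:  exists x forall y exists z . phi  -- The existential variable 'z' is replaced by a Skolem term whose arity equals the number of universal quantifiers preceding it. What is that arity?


Quantifier prefix: exists x forall y exists z
'z' is existentially quantified at position 3.
Universal variables preceding it: y
Skolem function arity = 1

1


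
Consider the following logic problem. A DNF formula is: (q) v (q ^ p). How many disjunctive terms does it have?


A DNF formula is a disjunction of terms (conjunctions).
Terms are separated by v.
Counting the disjuncts: 2 terms.

2


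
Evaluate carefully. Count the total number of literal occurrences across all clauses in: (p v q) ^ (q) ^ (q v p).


Counting literals in each clause:
Clause 1: 2 literal(s)
Clause 2: 1 literal(s)
Clause 3: 2 literal(s)
Total = 5

5


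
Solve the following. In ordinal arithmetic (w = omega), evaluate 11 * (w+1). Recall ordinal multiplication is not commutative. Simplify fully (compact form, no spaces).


Compute 11 * (w+1).
Ordinal * is associative and left-distributive over +, but NOT commutative; for finite n>1, n*w = w but w*n stays w*n.
By left-distributivity: 11 * (w+1) = 11*w + 11*1 = w + 11 = w+11.
Result = w+11

w+11


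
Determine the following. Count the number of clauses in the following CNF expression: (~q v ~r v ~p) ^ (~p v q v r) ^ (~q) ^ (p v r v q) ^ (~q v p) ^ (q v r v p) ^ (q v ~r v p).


A CNF formula is a conjunction of clauses.
Clauses are separated by ^.
Counting the conjuncts: 7 clauses.

7


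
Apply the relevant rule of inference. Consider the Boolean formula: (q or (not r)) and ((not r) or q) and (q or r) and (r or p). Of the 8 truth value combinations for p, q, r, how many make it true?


Evaluate all 8 assignments for p, q, r:
p=0, q=0, r=0: 0
p=0, q=0, r=1: 0
p=0, q=1, r=0: 0
p=0, q=1, r=1: 1
p=1, q=0, r=0: 0
p=1, q=0, r=1: 0
p=1, q=1, r=0: 1
p=1, q=1, r=1: 1
Satisfying count = 3

3


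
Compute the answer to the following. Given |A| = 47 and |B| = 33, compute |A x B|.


The Cartesian product A x B contains all ordered pairs (a, b).
|A x B| = |A| * |B| = 47 * 33 = 1551

1551


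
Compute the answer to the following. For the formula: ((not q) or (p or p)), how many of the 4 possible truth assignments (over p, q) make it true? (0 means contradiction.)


Check all 4 assignments:
p=0, q=0: 1
p=0, q=1: 0
p=1, q=0: 1
p=1, q=1: 1
Count of True = 3

3


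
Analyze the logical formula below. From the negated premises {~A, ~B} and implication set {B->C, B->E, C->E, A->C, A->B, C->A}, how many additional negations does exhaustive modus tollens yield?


Initial negated facts: {~A, ~B}
Apply modus tollens to closure:
  ~A and C->A  =>  ~C
Final negated: {~A, ~B, ~C}
New negations: {~C}
Count = 1

1


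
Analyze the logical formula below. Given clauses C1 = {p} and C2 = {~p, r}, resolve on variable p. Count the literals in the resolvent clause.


Remove p from C1 and ~p from C2.
C1 remainder: {}
C2 remainder: {r}
Union (resolvent): {r}
Resolvent has 1 literal(s).

1


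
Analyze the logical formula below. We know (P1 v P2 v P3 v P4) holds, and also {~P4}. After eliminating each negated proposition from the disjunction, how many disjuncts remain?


Original disjuncts (4): P1, P2, P3, P4
Negated (eliminate): ~P4
Remaining disjuncts: P1, P2, P3
Count = 4 - 1 = 3

3


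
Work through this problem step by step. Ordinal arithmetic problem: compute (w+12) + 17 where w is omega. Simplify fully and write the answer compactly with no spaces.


Compute (w+12) + 17.
Ordinal + is associative but NOT commutative; for finite n>0, n + w = w but w + n stays w+n.
By associativity: (w+12) + 17 = w + (12+17) = w+29.
Result = w+29

w+29


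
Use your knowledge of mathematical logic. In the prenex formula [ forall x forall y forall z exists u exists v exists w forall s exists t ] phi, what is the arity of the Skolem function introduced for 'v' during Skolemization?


Quantifier prefix: forall x forall y forall z exists u exists v exists w forall s exists t
'v' is existentially quantified at position 5.
Universal variables preceding it: x, y, z
Skolem function arity = 3

3


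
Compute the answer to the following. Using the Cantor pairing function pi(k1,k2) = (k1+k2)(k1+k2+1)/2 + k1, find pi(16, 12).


k1 + k2 = 28
(k1+k2)(k1+k2+1)/2 = 28 * 29 / 2 = 406
pi = 406 + 16 = 422

422


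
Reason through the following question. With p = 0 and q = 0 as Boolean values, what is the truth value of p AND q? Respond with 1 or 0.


p = 0, q = 0
Operation: p AND q
Evaluate: 0 AND 0 = 0

0


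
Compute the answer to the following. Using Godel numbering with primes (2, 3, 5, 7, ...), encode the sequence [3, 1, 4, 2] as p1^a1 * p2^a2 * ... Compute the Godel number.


Encode each element as an exponent of the corresponding prime:
  2^3 = 8
  3^1 = 3
  5^4 = 625
  7^2 = 49
Product = 8 * 3 * 625 * 49 = 735000

735000


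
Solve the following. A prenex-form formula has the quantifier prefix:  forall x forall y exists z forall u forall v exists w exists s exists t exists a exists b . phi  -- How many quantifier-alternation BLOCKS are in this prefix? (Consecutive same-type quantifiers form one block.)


Quantifier-type sequence: A A E A A E E E E E  (A=forall, E=exists)
Group into maximal same-type runs:
  Ax2 | Ex1 | Ax2 | Ex5
Number of blocks = 4

4


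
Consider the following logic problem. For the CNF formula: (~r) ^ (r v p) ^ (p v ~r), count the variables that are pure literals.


Check each variable for pure literal status:
p: pure positive
q: absent (not pure)
r: mixed (not pure)
Pure literal count = 1

1


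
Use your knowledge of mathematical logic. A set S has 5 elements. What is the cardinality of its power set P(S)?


The power set of a set with n elements has 2^n elements.
|P(S)| = 2^5 = 32

32


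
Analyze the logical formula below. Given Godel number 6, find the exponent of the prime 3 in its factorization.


Factorize 6 by dividing by 3 repeatedly.
Division steps: 3 divides 6 exactly 1 time(s).
Exponent of 3 = 1

1


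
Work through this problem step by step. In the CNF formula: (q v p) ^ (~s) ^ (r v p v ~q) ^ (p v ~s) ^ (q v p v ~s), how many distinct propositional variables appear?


Identify each variable that appears in the formula.
Variables found: p, q, r, s
Count = 4

4


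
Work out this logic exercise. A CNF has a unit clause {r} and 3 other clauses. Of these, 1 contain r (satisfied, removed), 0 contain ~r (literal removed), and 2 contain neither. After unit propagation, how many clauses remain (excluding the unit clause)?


Satisfied (removed): 1
Shortened (remain): 0
Unchanged (remain): 2
Remaining = 0 + 2 = 2

2


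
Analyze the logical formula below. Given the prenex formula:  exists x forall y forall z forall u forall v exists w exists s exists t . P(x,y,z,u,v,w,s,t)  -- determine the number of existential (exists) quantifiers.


Quantifier prefix: exists x forall y forall z forall u forall v exists w exists s exists t
Mark each quantifier type:
  E U U U U E E E
Universal count = 4, Existential count = 4
Asked for existential (exists) quantifiers: 4

4


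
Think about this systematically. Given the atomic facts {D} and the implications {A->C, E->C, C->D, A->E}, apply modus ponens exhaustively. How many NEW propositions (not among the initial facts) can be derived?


Initial facts: {D}
Apply modus ponens to closure:
  (no implication fires)
Final known: {D}
New propositions: {(none)}
Count = 0

0


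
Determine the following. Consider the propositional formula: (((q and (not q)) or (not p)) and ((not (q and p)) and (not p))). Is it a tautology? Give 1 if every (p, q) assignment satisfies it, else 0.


Check all 4 assignments:
p=0, q=0: 1
p=0, q=1: 1
p=1, q=0: 0
p=1, q=1: 0
Satisfying count = 2/4.
Tautology iff count = 4: no.

0


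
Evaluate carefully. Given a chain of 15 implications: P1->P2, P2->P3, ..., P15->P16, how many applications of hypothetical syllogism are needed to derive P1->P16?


With 15 implications in a chain connecting 16 propositions:
P1->P2, P2->P3, ..., P15->P16
Steps needed = (number of implications) - 1 = 15 - 1 = 14

14


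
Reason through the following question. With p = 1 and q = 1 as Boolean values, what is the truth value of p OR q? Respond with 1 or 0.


p = 1, q = 1
Operation: p OR q
Evaluate: 1 OR 1 = 1

1


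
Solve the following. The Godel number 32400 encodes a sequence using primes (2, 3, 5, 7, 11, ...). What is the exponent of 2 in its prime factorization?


Factorize 32400 by dividing by 2 repeatedly.
Division steps: 2 divides 32400 exactly 4 time(s).
Exponent of 2 = 4

4


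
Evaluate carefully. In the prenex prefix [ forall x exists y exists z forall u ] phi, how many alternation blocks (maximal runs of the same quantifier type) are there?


Quantifier-type sequence: A E E A  (A=forall, E=exists)
Group into maximal same-type runs:
  Ax1 | Ex2 | Ax1
Number of blocks = 3

3


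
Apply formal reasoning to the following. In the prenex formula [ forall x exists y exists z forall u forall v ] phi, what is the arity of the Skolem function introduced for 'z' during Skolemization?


Quantifier prefix: forall x exists y exists z forall u forall v
'z' is existentially quantified at position 3.
Universal variables preceding it: x
Skolem function arity = 1

1


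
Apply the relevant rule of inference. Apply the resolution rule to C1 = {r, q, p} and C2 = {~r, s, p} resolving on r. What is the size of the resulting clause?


Remove r from C1 and ~r from C2.
C1 remainder: {q, p}
C2 remainder: {s, p}
Union (resolvent): {p, q, s}
Resolvent has 3 literal(s).

3


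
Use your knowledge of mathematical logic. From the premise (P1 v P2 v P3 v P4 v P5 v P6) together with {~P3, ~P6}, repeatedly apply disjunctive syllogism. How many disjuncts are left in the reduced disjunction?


Original disjuncts (6): P1, P2, P3, P4, P5, P6
Negated (eliminate): ~P3, ~P6
Remaining disjuncts: P1, P2, P4, P5
Count = 6 - 2 = 4

4


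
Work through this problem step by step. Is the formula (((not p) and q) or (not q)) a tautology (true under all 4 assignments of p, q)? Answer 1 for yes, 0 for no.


Check all 4 assignments:
p=0, q=0: 1
p=0, q=1: 1
p=1, q=0: 1
p=1, q=1: 0
Satisfying count = 3/4.
Tautology iff count = 4: no.

0


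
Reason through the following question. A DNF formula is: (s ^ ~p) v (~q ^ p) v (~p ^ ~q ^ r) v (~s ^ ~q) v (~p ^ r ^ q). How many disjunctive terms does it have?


A DNF formula is a disjunction of terms (conjunctions).
Terms are separated by v.
Counting the disjuncts: 5 terms.

5


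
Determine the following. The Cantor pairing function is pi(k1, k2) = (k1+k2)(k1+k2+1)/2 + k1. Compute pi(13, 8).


k1 + k2 = 21
(k1+k2)(k1+k2+1)/2 = 21 * 22 / 2 = 231
pi = 231 + 13 = 244

244


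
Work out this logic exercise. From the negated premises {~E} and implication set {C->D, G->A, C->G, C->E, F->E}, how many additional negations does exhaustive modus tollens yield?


Initial negated facts: {~E}
Apply modus tollens to closure:
  ~E and C->E  =>  ~C
  ~E and F->E  =>  ~F
Final negated: {~C, ~E, ~F}
New negations: {~C, ~F}
Count = 2

2


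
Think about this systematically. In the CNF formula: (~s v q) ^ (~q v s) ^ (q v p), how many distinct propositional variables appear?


Identify each variable that appears in the formula.
Variables found: p, q, s
Count = 3

3


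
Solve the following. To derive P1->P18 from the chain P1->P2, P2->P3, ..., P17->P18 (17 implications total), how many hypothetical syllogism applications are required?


With 17 implications in a chain connecting 18 propositions:
P1->P2, P2->P3, ..., P17->P18
Steps needed = (number of implications) - 1 = 17 - 1 = 16

16


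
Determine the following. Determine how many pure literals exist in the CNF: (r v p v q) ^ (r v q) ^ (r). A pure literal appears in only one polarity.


Check each variable for pure literal status:
p: pure positive
q: pure positive
r: pure positive
Pure literal count = 3

3


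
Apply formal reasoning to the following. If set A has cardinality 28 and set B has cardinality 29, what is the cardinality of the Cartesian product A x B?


The Cartesian product A x B contains all ordered pairs (a, b).
|A x B| = |A| * |B| = 28 * 29 = 812

812


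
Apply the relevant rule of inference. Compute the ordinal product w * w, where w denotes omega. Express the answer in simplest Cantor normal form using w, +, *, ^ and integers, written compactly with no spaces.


Compute w * w.
Ordinal * is associative and left-distributive over +, but NOT commutative; for finite n>1, n*w = w but w*n stays w*n.
w * w = w^2 by definition.
Result = w^2

w^2


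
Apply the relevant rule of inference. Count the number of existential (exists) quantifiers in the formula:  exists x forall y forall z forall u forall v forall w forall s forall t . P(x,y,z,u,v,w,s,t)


Quantifier prefix: exists x forall y forall z forall u forall v forall w forall s forall t
Mark each quantifier type:
  E U U U U U U U
Universal count = 7, Existential count = 1
Asked for existential (exists) quantifiers: 1

1


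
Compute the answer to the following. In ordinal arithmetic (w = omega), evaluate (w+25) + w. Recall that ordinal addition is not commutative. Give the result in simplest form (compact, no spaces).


Compute (w+25) + w.
Ordinal + is associative but NOT commutative; for finite n>0, n + w = w but w + n stays w+n.
(w+25) + w = w + (25+w) = w + w = w*2 (the finite tail 25 is absorbed by the right w).
Result = w*2

w*2


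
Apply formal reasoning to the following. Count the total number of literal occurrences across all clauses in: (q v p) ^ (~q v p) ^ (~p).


Counting literals in each clause:
Clause 1: 2 literal(s)
Clause 2: 2 literal(s)
Clause 3: 1 literal(s)
Total = 5

5


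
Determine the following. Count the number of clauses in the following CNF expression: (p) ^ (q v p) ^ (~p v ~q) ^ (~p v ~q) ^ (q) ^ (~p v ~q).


A CNF formula is a conjunction of clauses.
Clauses are separated by ^.
Counting the conjuncts: 6 clauses.

6


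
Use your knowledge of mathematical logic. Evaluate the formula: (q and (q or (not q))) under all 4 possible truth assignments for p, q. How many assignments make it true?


Check all 4 assignments:
p=0, q=0: 0
p=0, q=1: 1
p=1, q=0: 0
p=1, q=1: 1
Count of True = 2

2


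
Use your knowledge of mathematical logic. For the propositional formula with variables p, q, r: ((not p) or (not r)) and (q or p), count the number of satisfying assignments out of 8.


Evaluate all 8 assignments for p, q, r:
p=0, q=0, r=0: 0
p=0, q=0, r=1: 0
p=0, q=1, r=0: 1
p=0, q=1, r=1: 1
p=1, q=0, r=0: 1
p=1, q=0, r=1: 0
p=1, q=1, r=0: 1
p=1, q=1, r=1: 0
Satisfying count = 4

4


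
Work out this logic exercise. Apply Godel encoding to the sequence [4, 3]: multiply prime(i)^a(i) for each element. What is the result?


Encode each element as an exponent of the corresponding prime:
  2^4 = 16
  3^3 = 27
Product = 16 * 27 = 432

432


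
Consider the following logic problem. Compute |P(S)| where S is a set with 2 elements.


The power set of a set with n elements has 2^n elements.
|P(S)| = 2^2 = 4

4


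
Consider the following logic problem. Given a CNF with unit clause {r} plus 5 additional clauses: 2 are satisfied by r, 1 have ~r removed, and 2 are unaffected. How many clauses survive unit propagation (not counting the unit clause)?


Satisfied (removed): 2
Shortened (remain): 1
Unchanged (remain): 2
Remaining = 1 + 2 = 3

3


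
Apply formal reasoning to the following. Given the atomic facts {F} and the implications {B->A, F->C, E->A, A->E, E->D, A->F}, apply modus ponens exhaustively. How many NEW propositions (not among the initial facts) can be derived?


Initial facts: {F}
Apply modus ponens to closure:
  F and F->C  =>  C
Final known: {C, F}
New propositions: {C}
Count = 1

1


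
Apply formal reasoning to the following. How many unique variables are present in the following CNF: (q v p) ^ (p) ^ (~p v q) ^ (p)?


Identify each variable that appears in the formula.
Variables found: p, q
Count = 2

2


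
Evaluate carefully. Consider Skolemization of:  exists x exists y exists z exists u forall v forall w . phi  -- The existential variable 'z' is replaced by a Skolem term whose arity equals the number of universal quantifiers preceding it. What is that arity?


Quantifier prefix: exists x exists y exists z exists u forall v forall w
'z' is existentially quantified at position 3.
No universal quantifiers precede it.
Skolem function arity = 0 (a Skolem constant)

0


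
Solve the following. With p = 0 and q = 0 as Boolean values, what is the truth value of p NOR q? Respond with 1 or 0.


p = 0, q = 0
Operation: p NOR q
Evaluate: 0 NOR 0 = 1

1


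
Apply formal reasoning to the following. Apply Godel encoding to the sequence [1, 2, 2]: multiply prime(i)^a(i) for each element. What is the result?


Encode each element as an exponent of the corresponding prime:
  2^1 = 2
  3^2 = 9
  5^2 = 25
Product = 2 * 9 * 25 = 450

450


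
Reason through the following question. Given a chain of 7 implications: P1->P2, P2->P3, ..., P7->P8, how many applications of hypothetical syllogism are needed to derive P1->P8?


With 7 implications in a chain connecting 8 propositions:
P1->P2, P2->P3, ..., P7->P8
Steps needed = (number of implications) - 1 = 7 - 1 = 6

6


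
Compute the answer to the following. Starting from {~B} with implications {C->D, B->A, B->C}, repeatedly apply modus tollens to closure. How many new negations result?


Initial negated facts: {~B}
Apply modus tollens to closure:
  (no implication fires)
Final negated: {~B}
New negations: {(none)}
Count = 0

0


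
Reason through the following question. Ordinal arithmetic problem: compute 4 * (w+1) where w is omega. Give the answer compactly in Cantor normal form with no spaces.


Compute 4 * (w+1).
Ordinal * is associative and left-distributive over +, but NOT commutative; for finite n>1, n*w = w but w*n stays w*n.
By left-distributivity: 4 * (w+1) = 4*w + 4*1 = w + 4 = w+4.
Result = w+4

w+4


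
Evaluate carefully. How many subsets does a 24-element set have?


The power set of a set with n elements has 2^n elements.
|P(S)| = 2^24 = 16777216

16777216


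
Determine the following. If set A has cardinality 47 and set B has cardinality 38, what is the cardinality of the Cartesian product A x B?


The Cartesian product A x B contains all ordered pairs (a, b).
|A x B| = |A| * |B| = 47 * 38 = 1786

1786


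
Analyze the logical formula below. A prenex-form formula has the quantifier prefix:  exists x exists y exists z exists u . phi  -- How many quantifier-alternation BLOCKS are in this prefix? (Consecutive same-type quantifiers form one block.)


Quantifier-type sequence: E E E E  (A=forall, E=exists)
Group into maximal same-type runs:
  Ex4
Number of blocks = 1

1


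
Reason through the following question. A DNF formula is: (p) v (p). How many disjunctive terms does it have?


A DNF formula is a disjunction of terms (conjunctions).
Terms are separated by v.
Counting the disjuncts: 2 terms.

2


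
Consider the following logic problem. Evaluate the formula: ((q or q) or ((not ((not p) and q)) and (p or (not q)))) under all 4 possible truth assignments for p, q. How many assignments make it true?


Check all 4 assignments:
p=0, q=0: 1
p=0, q=1: 1
p=1, q=0: 1
p=1, q=1: 1
Count of True = 4

4


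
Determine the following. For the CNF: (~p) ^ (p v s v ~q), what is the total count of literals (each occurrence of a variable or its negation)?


Counting literals in each clause:
Clause 1: 1 literal(s)
Clause 2: 3 literal(s)
Total = 4

4


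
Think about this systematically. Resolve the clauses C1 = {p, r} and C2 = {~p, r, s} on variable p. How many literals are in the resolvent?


Remove p from C1 and ~p from C2.
C1 remainder: {r}
C2 remainder: {r, s}
Union (resolvent): {r, s}
Resolvent has 2 literal(s).

2


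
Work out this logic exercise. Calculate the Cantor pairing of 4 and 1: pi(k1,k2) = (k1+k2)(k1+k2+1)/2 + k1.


k1 + k2 = 5
(k1+k2)(k1+k2+1)/2 = 5 * 6 / 2 = 15
pi = 15 + 4 = 19

19


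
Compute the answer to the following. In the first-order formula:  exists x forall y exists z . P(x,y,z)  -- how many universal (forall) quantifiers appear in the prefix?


Quantifier prefix: exists x forall y exists z
Mark each quantifier type:
  E U E
Universal count = 1, Existential count = 2
Asked for universal (forall) quantifiers: 1

1


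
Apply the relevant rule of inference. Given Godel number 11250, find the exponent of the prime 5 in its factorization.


Factorize 11250 by dividing by 5 repeatedly.
Division steps: 5 divides 11250 exactly 4 time(s).
Exponent of 5 = 4

4


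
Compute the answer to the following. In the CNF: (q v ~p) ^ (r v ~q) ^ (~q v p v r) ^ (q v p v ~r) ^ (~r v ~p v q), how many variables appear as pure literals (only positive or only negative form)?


Check each variable for pure literal status:
p: mixed (not pure)
q: mixed (not pure)
r: mixed (not pure)
Pure literal count = 0

0


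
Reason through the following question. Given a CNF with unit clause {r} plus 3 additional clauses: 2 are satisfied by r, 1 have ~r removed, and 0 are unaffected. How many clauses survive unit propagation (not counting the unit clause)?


Satisfied (removed): 2
Shortened (remain): 1
Unchanged (remain): 0
Remaining = 1 + 0 = 1

1


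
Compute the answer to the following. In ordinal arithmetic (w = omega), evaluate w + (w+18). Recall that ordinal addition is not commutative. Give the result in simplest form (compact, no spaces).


Compute w + (w+18).
Ordinal + is associative but NOT commutative; for finite n>0, n + w = w but w + n stays w+n.
w + (w+18) = (w+w) + 18 = w*2+18.
Result = w*2+18

w*2+18


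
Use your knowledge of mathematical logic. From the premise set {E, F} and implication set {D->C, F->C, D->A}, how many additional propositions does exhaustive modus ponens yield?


Initial facts: {E, F}
Apply modus ponens to closure:
  F and F->C  =>  C
Final known: {C, E, F}
New propositions: {C}
Count = 1

1


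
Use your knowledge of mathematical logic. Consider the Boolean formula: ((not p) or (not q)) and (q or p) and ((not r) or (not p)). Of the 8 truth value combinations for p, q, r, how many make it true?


Evaluate all 8 assignments for p, q, r:
p=0, q=0, r=0: 0
p=0, q=0, r=1: 0
p=0, q=1, r=0: 1
p=0, q=1, r=1: 1
p=1, q=0, r=0: 1
p=1, q=0, r=1: 0
p=1, q=1, r=0: 0
p=1, q=1, r=1: 0
Satisfying count = 3

3


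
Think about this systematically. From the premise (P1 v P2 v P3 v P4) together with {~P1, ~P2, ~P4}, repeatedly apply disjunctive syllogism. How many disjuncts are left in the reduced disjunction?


Original disjuncts (4): P1, P2, P3, P4
Negated (eliminate): ~P1, ~P2, ~P4
Remaining disjuncts: P3
Count = 4 - 3 = 1

1
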